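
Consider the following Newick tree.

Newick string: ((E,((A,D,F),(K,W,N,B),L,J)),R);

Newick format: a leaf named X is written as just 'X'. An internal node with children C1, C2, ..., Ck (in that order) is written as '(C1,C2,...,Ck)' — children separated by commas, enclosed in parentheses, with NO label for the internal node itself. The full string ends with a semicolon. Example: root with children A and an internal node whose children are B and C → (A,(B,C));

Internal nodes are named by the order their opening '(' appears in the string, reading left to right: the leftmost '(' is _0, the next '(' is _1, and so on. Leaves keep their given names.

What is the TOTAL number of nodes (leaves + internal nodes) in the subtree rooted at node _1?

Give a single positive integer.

Answer: 14

Derivation:
Newick: ((E,((A,D,F),(K,W,N,B),L,J)),R);
Locate _1: it is the '(' at position 1 (the 2nd '(' reading left to right).
Query: subtree rooted at _1
_1: subtree_size = 1 + 13
  E: subtree_size = 1 + 0
  _2: subtree_size = 1 + 11
    _3: subtree_size = 1 + 3
      A: subtree_size = 1 + 0
      D: subtree_size = 1 + 0
      F: subtree_size = 1 + 0
    _4: subtree_size = 1 + 4
      K: subtree_size = 1 + 0
      W: subtree_size = 1 + 0
      N: subtree_size = 1 + 0
      B: subtree_size = 1 + 0
    L: subtree_size = 1 + 0
    J: subtree_size = 1 + 0
Total subtree size of _1: 14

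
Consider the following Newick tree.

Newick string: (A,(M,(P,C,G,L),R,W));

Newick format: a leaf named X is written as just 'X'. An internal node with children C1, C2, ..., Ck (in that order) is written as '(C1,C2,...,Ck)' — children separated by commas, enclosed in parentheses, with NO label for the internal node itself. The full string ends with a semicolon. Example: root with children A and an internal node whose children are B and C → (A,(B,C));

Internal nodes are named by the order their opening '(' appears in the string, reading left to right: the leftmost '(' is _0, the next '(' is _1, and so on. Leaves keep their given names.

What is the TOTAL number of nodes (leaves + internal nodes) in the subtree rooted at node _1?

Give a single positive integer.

Answer: 9

Derivation:
Newick: (A,(M,(P,C,G,L),R,W));
Locate _1: it is the '(' at position 3 (the 2nd '(' reading left to right).
Query: subtree rooted at _1
_1: subtree_size = 1 + 8
  M: subtree_size = 1 + 0
  _2: subtree_size = 1 + 4
    P: subtree_size = 1 + 0
    C: subtree_size = 1 + 0
    G: subtree_size = 1 + 0
    L: subtree_size = 1 + 0
  R: subtree_size = 1 + 0
  W: subtree_size = 1 + 0
Total subtree size of _1: 9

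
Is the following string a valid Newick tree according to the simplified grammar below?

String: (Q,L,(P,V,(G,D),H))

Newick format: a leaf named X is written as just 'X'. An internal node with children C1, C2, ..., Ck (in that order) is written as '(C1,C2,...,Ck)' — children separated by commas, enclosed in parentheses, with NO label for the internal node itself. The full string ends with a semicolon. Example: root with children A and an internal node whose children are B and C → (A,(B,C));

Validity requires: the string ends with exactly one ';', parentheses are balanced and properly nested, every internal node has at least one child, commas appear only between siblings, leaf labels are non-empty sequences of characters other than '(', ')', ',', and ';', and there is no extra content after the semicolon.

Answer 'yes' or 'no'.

Answer: no

Derivation:
Input: (Q,L,(P,V,(G,D),H))
Paren balance: 3 '(' vs 3 ')' OK
Ends with single ';': False
Full parse: FAILS (must end with ;)
Valid: False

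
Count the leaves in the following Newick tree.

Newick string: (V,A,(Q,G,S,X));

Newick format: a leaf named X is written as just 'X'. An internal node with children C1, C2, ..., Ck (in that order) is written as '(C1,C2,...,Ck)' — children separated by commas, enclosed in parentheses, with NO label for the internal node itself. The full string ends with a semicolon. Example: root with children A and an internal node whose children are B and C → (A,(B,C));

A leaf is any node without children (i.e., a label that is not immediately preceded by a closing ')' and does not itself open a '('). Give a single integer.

Newick: (V,A,(Q,G,S,X));
Scan left-to-right; a leaf is any maximal label run not followed by '(':
  pos 1: leaf 'V' → count = 1
  pos 3: leaf 'A' → count = 2
  pos 6: leaf 'Q' → count = 3
  pos 8: leaf 'G' → count = 4
  pos 10: leaf 'S' → count = 5
  pos 12: leaf 'X' → count = 6
Total leaves: 6

Answer: 6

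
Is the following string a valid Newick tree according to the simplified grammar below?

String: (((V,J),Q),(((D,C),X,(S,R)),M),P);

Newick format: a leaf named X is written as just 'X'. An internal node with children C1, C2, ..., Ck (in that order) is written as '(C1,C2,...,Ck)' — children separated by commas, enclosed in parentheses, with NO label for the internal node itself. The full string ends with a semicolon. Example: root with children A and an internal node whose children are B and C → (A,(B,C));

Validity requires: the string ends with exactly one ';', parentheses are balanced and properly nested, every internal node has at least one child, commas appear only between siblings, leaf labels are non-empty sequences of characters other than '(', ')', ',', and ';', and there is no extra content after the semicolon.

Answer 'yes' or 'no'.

Input: (((V,J),Q),(((D,C),X,(S,R)),M),P);
Paren balance: 7 '(' vs 7 ')' OK
Ends with single ';': True
Full parse: OK
Valid: True

Answer: yes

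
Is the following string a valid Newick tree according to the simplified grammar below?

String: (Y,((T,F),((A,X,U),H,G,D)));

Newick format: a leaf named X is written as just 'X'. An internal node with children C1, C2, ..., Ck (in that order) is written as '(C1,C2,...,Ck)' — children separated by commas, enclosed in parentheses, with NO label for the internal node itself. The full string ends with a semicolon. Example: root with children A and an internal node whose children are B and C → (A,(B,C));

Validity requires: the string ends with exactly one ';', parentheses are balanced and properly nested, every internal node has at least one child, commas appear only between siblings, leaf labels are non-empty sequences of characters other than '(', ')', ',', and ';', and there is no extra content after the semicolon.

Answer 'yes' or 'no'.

Answer: yes

Derivation:
Input: (Y,((T,F),((A,X,U),H,G,D)));
Paren balance: 5 '(' vs 5 ')' OK
Ends with single ';': True
Full parse: OK
Valid: True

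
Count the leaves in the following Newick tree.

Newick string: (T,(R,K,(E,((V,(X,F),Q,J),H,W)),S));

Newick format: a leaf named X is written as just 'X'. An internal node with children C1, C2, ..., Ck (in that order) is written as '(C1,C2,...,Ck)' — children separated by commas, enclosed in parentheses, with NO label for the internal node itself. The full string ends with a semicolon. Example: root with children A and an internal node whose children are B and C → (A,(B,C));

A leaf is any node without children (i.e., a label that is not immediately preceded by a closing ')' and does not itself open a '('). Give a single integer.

Newick: (T,(R,K,(E,((V,(X,F),Q,J),H,W)),S));
Scan left-to-right; a leaf is any maximal label run not followed by '(':
  pos 1: leaf 'T' → count = 1
  pos 4: leaf 'R' → count = 2
  pos 6: leaf 'K' → count = 3
  pos 9: leaf 'E' → count = 4
  pos 13: leaf 'V' → count = 5
  pos 16: leaf 'X' → count = 6
  pos 18: leaf 'F' → count = 7
  pos 21: leaf 'Q' → count = 8
  pos 23: leaf 'J' → count = 9
  pos 26: leaf 'H' → count = 10
  pos 28: leaf 'W' → count = 11
  pos 32: leaf 'S' → count = 12
Total leaves: 12

Answer: 12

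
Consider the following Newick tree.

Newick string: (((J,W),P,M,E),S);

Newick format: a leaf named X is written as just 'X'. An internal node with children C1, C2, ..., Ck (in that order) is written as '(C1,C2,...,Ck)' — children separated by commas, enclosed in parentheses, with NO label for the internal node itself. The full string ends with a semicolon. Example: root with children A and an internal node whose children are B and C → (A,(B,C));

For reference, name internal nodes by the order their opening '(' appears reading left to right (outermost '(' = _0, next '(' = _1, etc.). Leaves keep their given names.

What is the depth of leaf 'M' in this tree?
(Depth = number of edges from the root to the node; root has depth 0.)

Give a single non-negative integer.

Newick: (((J,W),P,M,E),S);
Naming internals by '(' encounter order: outermost '(' = _0, next = _1, ...
Query node: M
Path from root: _0 -> _1 -> M
Depth of M: 2 (number of edges from root)

Answer: 2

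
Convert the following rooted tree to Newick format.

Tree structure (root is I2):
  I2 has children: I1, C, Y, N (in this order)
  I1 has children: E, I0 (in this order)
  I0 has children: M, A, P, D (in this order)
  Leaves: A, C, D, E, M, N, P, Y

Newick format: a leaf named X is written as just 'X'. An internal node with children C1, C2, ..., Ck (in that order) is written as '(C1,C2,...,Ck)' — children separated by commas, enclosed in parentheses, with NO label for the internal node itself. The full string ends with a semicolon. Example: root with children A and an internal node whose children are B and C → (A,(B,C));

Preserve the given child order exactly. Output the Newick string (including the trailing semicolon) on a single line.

Answer: ((E,(M,A,P,D)),C,Y,N);

Derivation:
internal I2 with children ['I1', 'C', 'Y', 'N']
  internal I1 with children ['E', 'I0']
    leaf 'E' → 'E'
    internal I0 with children ['M', 'A', 'P', 'D']
      leaf 'M' → 'M'
      leaf 'A' → 'A'
      leaf 'P' → 'P'
      leaf 'D' → 'D'
    → '(M,A,P,D)'
  → '(E,(M,A,P,D))'
  leaf 'C' → 'C'
  leaf 'Y' → 'Y'
  leaf 'N' → 'N'
→ '((E,(M,A,P,D)),C,Y,N)'
Final: ((E,(M,A,P,D)),C,Y,N);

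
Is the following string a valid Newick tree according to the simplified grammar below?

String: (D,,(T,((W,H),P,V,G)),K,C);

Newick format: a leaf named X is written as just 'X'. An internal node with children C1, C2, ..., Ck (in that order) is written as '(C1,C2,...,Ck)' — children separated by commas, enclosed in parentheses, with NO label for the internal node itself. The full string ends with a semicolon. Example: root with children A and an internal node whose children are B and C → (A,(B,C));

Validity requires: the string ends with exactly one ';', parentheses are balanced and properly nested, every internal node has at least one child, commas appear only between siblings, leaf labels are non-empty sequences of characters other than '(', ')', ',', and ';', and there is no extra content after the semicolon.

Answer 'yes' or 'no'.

Answer: no

Derivation:
Input: (D,,(T,((W,H),P,V,G)),K,C);
Paren balance: 4 '(' vs 4 ')' OK
Ends with single ';': True
Full parse: FAILS (empty leaf label at pos 3)
Valid: False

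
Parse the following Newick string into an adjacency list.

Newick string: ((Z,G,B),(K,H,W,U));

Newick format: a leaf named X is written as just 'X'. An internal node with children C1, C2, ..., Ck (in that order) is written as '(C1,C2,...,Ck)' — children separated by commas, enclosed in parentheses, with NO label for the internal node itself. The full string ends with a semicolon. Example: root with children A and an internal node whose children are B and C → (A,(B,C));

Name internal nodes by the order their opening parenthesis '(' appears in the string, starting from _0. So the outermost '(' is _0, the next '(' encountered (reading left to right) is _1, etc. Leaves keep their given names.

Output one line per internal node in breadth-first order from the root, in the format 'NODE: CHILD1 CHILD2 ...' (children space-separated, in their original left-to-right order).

Answer: _0: _1 _2
_1: Z G B
_2: K H W U

Derivation:
Input: ((Z,G,B),(K,H,W,U));
Scanning left-to-right, naming '(' by encounter order:
  pos 0: '(' -> open internal node _0 (depth 1)
  pos 1: '(' -> open internal node _1 (depth 2)
  pos 7: ')' -> close internal node _1 (now at depth 1)
  pos 9: '(' -> open internal node _2 (depth 2)
  pos 17: ')' -> close internal node _2 (now at depth 1)
  pos 18: ')' -> close internal node _0 (now at depth 0)
Total internal nodes: 3
BFS adjacency from root:
  _0: _1 _2
  _1: Z G B
  _2: K H W U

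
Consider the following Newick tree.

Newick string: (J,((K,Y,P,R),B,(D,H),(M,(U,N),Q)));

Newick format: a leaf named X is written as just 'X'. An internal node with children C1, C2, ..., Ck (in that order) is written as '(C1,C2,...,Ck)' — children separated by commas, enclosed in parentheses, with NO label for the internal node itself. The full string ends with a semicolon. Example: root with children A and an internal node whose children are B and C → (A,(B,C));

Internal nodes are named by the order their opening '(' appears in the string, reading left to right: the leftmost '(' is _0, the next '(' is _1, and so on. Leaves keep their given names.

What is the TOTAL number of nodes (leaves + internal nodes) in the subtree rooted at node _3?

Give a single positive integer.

Newick: (J,((K,Y,P,R),B,(D,H),(M,(U,N),Q)));
Locate _3: it is the '(' at position 16 (the 4th '(' reading left to right).
Query: subtree rooted at _3
_3: subtree_size = 1 + 2
  D: subtree_size = 1 + 0
  H: subtree_size = 1 + 0
Total subtree size of _3: 3

Answer: 3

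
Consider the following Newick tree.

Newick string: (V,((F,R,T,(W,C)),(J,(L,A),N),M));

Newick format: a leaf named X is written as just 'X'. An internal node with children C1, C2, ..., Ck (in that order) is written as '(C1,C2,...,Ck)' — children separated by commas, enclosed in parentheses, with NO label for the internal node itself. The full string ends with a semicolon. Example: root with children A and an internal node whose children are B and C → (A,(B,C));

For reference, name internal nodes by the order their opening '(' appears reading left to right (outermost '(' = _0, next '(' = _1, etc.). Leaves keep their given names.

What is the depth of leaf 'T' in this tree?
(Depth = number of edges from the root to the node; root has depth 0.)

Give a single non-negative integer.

Newick: (V,((F,R,T,(W,C)),(J,(L,A),N),M));
Naming internals by '(' encounter order: outermost '(' = _0, next = _1, ...
Query node: T
Path from root: _0 -> _1 -> _2 -> T
Depth of T: 3 (number of edges from root)

Answer: 3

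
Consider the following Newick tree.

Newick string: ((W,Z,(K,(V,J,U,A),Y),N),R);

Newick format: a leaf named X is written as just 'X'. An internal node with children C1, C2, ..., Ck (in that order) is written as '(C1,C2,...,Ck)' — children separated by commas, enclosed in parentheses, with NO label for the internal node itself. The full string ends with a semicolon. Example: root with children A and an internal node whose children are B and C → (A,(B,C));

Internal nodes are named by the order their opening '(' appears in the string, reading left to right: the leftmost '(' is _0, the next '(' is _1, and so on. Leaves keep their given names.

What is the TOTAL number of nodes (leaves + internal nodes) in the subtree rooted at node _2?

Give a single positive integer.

Newick: ((W,Z,(K,(V,J,U,A),Y),N),R);
Locate _2: it is the '(' at position 6 (the 3rd '(' reading left to right).
Query: subtree rooted at _2
_2: subtree_size = 1 + 7
  K: subtree_size = 1 + 0
  _3: subtree_size = 1 + 4
    V: subtree_size = 1 + 0
    J: subtree_size = 1 + 0
    U: subtree_size = 1 + 0
    A: subtree_size = 1 + 0
  Y: subtree_size = 1 + 0
Total subtree size of _2: 8

Answer: 8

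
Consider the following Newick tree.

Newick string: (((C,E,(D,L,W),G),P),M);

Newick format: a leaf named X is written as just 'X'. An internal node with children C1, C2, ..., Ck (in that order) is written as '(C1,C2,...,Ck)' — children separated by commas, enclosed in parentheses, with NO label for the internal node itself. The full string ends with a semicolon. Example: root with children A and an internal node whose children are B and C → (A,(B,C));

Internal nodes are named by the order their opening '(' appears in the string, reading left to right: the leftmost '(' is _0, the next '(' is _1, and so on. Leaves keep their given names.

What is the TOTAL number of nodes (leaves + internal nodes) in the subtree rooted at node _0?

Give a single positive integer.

Answer: 12

Derivation:
Newick: (((C,E,(D,L,W),G),P),M);
Locate _0: it is the '(' at position 0 (the 1st '(' reading left to right).
Query: subtree rooted at _0
_0: subtree_size = 1 + 11
  _1: subtree_size = 1 + 9
    _2: subtree_size = 1 + 7
      C: subtree_size = 1 + 0
      E: subtree_size = 1 + 0
      _3: subtree_size = 1 + 3
        D: subtree_size = 1 + 0
        L: subtree_size = 1 + 0
        W: subtree_size = 1 + 0
      G: subtree_size = 1 + 0
    P: subtree_size = 1 + 0
  M: subtree_size = 1 + 0
Total subtree size of _0: 12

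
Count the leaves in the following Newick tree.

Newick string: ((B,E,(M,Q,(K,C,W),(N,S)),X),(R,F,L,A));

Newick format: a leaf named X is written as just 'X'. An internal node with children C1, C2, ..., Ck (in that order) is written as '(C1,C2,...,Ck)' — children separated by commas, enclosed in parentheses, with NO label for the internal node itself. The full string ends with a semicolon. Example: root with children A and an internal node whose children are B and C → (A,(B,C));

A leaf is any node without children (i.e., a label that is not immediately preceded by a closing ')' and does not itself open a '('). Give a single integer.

Newick: ((B,E,(M,Q,(K,C,W),(N,S)),X),(R,F,L,A));
Scan left-to-right; a leaf is any maximal label run not followed by '(':
  pos 2: leaf 'B' → count = 1
  pos 4: leaf 'E' → count = 2
  pos 7: leaf 'M' → count = 3
  pos 9: leaf 'Q' → count = 4
  pos 12: leaf 'K' → count = 5
  pos 14: leaf 'C' → count = 6
  pos 16: leaf 'W' → count = 7
  pos 20: leaf 'N' → count = 8
  pos 22: leaf 'S' → count = 9
  pos 26: leaf 'X' → count = 10
  pos 30: leaf 'R' → count = 11
  pos 32: leaf 'F' → count = 12
  pos 34: leaf 'L' → count = 13
  pos 36: leaf 'A' → count = 14
Total leaves: 14

Answer: 14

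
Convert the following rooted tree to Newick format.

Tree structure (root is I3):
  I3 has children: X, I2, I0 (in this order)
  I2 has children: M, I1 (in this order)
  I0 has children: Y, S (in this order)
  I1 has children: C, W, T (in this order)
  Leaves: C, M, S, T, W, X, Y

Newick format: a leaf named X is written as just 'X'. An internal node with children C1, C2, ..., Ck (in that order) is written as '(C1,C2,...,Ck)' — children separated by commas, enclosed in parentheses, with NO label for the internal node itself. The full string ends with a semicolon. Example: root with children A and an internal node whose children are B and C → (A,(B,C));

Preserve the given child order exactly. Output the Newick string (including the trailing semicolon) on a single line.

internal I3 with children ['X', 'I2', 'I0']
  leaf 'X' → 'X'
  internal I2 with children ['M', 'I1']
    leaf 'M' → 'M'
    internal I1 with children ['C', 'W', 'T']
      leaf 'C' → 'C'
      leaf 'W' → 'W'
      leaf 'T' → 'T'
    → '(C,W,T)'
  → '(M,(C,W,T))'
  internal I0 with children ['Y', 'S']
    leaf 'Y' → 'Y'
    leaf 'S' → 'S'
  → '(Y,S)'
→ '(X,(M,(C,W,T)),(Y,S))'
Final: (X,(M,(C,W,T)),(Y,S));

Answer: (X,(M,(C,W,T)),(Y,S));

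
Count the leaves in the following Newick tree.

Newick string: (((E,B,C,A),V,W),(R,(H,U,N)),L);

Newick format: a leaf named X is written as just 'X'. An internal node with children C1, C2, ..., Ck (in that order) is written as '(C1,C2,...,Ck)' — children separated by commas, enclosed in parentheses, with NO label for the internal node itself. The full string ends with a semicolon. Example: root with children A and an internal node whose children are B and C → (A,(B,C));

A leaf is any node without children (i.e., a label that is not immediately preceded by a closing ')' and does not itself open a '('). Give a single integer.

Newick: (((E,B,C,A),V,W),(R,(H,U,N)),L);
Scan left-to-right; a leaf is any maximal label run not followed by '(':
  pos 3: leaf 'E' → count = 1
  pos 5: leaf 'B' → count = 2
  pos 7: leaf 'C' → count = 3
  pos 9: leaf 'A' → count = 4
  pos 12: leaf 'V' → count = 5
  pos 14: leaf 'W' → count = 6
  pos 18: leaf 'R' → count = 7
  pos 21: leaf 'H' → count = 8
  pos 23: leaf 'U' → count = 9
  pos 25: leaf 'N' → count = 10
  pos 29: leaf 'L' → count = 11
Total leaves: 11

Answer: 11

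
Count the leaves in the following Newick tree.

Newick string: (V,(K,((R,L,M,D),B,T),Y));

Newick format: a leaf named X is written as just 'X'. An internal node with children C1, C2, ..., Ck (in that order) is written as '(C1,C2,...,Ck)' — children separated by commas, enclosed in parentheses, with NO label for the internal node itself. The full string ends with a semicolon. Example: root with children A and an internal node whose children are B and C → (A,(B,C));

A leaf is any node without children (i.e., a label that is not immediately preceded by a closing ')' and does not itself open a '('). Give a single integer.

Answer: 9

Derivation:
Newick: (V,(K,((R,L,M,D),B,T),Y));
Scan left-to-right; a leaf is any maximal label run not followed by '(':
  pos 1: leaf 'V' → count = 1
  pos 4: leaf 'K' → count = 2
  pos 8: leaf 'R' → count = 3
  pos 10: leaf 'L' → count = 4
  pos 12: leaf 'M' → count = 5
  pos 14: leaf 'D' → count = 6
  pos 17: leaf 'B' → count = 7
  pos 19: leaf 'T' → count = 8
  pos 22: leaf 'Y' → count = 9
Total leaves: 9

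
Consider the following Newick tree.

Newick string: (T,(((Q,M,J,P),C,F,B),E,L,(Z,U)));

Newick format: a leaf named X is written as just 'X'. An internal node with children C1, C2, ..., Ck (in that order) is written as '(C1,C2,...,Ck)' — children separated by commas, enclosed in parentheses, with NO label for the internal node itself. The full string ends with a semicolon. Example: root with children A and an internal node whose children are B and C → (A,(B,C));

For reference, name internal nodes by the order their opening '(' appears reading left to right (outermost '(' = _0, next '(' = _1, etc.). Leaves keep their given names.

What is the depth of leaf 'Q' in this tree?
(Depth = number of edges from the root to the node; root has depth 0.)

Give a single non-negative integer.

Newick: (T,(((Q,M,J,P),C,F,B),E,L,(Z,U)));
Naming internals by '(' encounter order: outermost '(' = _0, next = _1, ...
Query node: Q
Path from root: _0 -> _1 -> _2 -> _3 -> Q
Depth of Q: 4 (number of edges from root)

Answer: 4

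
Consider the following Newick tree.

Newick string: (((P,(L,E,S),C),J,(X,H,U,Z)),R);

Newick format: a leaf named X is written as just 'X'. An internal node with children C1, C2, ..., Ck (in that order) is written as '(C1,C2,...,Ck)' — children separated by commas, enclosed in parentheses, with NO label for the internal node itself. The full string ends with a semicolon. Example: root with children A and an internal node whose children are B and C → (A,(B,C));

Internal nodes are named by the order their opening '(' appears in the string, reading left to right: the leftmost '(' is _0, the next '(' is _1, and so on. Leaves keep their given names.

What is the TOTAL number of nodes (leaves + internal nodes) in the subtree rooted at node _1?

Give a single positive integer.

Newick: (((P,(L,E,S),C),J,(X,H,U,Z)),R);
Locate _1: it is the '(' at position 1 (the 2nd '(' reading left to right).
Query: subtree rooted at _1
_1: subtree_size = 1 + 13
  _2: subtree_size = 1 + 6
    P: subtree_size = 1 + 0
    _3: subtree_size = 1 + 3
      L: subtree_size = 1 + 0
      E: subtree_size = 1 + 0
      S: subtree_size = 1 + 0
    C: subtree_size = 1 + 0
  J: subtree_size = 1 + 0
  _4: subtree_size = 1 + 4
    X: subtree_size = 1 + 0
    H: subtree_size = 1 + 0
    U: subtree_size = 1 + 0
    Z: subtree_size = 1 + 0
Total subtree size of _1: 14

Answer: 14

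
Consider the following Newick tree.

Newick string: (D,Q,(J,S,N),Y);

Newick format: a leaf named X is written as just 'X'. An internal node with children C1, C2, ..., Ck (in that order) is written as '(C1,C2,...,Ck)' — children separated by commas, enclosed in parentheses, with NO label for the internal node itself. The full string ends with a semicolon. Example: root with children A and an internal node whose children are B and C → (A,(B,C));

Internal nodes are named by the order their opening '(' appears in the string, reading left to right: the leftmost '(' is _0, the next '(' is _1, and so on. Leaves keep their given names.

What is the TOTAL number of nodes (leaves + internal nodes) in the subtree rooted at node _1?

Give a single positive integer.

Newick: (D,Q,(J,S,N),Y);
Locate _1: it is the '(' at position 5 (the 2nd '(' reading left to right).
Query: subtree rooted at _1
_1: subtree_size = 1 + 3
  J: subtree_size = 1 + 0
  S: subtree_size = 1 + 0
  N: subtree_size = 1 + 0
Total subtree size of _1: 4

Answer: 4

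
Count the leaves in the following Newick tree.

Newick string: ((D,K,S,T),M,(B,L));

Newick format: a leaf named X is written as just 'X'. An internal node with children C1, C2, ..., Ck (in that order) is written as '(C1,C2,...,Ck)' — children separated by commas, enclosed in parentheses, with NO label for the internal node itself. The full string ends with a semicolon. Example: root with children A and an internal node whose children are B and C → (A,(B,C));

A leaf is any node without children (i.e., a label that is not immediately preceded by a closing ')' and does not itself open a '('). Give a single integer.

Answer: 7

Derivation:
Newick: ((D,K,S,T),M,(B,L));
Scan left-to-right; a leaf is any maximal label run not followed by '(':
  pos 2: leaf 'D' → count = 1
  pos 4: leaf 'K' → count = 2
  pos 6: leaf 'S' → count = 3
  pos 8: leaf 'T' → count = 4
  pos 11: leaf 'M' → count = 5
  pos 14: leaf 'B' → count = 6
  pos 16: leaf 'L' → count = 7
Total leaves: 7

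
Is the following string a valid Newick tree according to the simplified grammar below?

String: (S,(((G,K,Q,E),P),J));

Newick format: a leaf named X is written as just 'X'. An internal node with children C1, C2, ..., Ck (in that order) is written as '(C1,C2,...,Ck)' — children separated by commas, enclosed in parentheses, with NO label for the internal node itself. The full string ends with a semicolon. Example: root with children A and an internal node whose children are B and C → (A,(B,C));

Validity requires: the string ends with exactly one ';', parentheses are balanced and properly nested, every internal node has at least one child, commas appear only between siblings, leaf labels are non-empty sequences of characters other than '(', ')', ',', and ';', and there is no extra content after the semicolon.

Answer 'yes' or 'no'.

Answer: yes

Derivation:
Input: (S,(((G,K,Q,E),P),J));
Paren balance: 4 '(' vs 4 ')' OK
Ends with single ';': True
Full parse: OK
Valid: True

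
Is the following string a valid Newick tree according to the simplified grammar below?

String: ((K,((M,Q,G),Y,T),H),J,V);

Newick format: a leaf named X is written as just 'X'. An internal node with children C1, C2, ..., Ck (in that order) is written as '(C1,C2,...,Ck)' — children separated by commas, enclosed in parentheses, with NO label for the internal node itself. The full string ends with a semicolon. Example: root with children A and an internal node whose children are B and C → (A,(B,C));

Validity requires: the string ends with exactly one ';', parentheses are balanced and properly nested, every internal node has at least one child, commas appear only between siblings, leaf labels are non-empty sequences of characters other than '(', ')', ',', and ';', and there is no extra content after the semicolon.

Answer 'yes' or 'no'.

Input: ((K,((M,Q,G),Y,T),H),J,V);
Paren balance: 4 '(' vs 4 ')' OK
Ends with single ';': True
Full parse: OK
Valid: True

Answer: yes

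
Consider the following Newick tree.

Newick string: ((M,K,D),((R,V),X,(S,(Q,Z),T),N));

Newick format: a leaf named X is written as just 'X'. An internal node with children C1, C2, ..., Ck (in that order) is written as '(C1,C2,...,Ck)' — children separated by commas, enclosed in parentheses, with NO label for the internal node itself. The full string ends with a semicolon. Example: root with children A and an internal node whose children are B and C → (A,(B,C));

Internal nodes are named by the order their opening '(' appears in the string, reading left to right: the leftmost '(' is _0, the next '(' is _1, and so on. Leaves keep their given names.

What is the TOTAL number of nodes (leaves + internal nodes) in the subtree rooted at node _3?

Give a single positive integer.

Answer: 3

Derivation:
Newick: ((M,K,D),((R,V),X,(S,(Q,Z),T),N));
Locate _3: it is the '(' at position 10 (the 4th '(' reading left to right).
Query: subtree rooted at _3
_3: subtree_size = 1 + 2
  R: subtree_size = 1 + 0
  V: subtree_size = 1 + 0
Total subtree size of _3: 3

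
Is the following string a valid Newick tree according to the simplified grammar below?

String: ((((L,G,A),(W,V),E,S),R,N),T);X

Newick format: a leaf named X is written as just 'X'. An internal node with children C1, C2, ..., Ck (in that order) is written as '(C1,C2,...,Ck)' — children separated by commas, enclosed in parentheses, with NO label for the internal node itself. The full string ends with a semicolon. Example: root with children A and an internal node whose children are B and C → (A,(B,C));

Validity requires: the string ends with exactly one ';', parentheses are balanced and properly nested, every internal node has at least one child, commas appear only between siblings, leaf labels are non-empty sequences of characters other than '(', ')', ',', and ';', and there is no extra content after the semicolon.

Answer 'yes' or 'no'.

Input: ((((L,G,A),(W,V),E,S),R,N),T);X
Paren balance: 5 '(' vs 5 ')' OK
Ends with single ';': False
Full parse: FAILS (must end with ;)
Valid: False

Answer: no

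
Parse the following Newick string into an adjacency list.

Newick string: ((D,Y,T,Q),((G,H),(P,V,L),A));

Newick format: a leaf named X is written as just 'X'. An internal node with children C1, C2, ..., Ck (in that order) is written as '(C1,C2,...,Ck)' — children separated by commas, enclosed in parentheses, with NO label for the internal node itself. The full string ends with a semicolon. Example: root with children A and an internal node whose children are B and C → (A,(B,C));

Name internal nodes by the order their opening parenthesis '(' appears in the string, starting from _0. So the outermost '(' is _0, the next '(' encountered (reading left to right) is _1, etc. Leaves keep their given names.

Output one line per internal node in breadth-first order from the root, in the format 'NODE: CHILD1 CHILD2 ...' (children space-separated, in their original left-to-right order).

Answer: _0: _1 _2
_1: D Y T Q
_2: _3 _4 A
_3: G H
_4: P V L

Derivation:
Input: ((D,Y,T,Q),((G,H),(P,V,L),A));
Scanning left-to-right, naming '(' by encounter order:
  pos 0: '(' -> open internal node _0 (depth 1)
  pos 1: '(' -> open internal node _1 (depth 2)
  pos 9: ')' -> close internal node _1 (now at depth 1)
  pos 11: '(' -> open internal node _2 (depth 2)
  pos 12: '(' -> open internal node _3 (depth 3)
  pos 16: ')' -> close internal node _3 (now at depth 2)
  pos 18: '(' -> open internal node _4 (depth 3)
  pos 24: ')' -> close internal node _4 (now at depth 2)
  pos 27: ')' -> close internal node _2 (now at depth 1)
  pos 28: ')' -> close internal node _0 (now at depth 0)
Total internal nodes: 5
BFS adjacency from root:
  _0: _1 _2
  _1: D Y T Q
  _2: _3 _4 A
  _3: G H
  _4: P V L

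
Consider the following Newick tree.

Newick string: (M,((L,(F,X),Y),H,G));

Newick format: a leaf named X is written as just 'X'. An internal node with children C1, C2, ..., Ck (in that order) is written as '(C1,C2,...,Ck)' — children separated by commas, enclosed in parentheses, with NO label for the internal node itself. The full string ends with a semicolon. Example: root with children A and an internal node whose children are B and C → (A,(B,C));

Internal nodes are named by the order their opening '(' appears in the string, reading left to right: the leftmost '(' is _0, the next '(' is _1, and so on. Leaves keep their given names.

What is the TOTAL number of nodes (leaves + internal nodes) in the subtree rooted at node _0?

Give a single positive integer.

Answer: 11

Derivation:
Newick: (M,((L,(F,X),Y),H,G));
Locate _0: it is the '(' at position 0 (the 1st '(' reading left to right).
Query: subtree rooted at _0
_0: subtree_size = 1 + 10
  M: subtree_size = 1 + 0
  _1: subtree_size = 1 + 8
    _2: subtree_size = 1 + 5
      L: subtree_size = 1 + 0
      _3: subtree_size = 1 + 2
        F: subtree_size = 1 + 0
        X: subtree_size = 1 + 0
      Y: subtree_size = 1 + 0
    H: subtree_size = 1 + 0
    G: subtree_size = 1 + 0
Total subtree size of _0: 11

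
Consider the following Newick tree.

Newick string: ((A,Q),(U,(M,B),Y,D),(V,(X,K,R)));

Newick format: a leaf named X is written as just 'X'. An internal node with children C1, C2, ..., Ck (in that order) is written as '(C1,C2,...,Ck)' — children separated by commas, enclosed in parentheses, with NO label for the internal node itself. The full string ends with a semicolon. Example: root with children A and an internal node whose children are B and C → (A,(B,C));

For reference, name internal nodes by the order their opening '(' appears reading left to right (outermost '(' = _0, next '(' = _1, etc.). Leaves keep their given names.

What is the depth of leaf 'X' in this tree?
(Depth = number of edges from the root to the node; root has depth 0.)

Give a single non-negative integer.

Newick: ((A,Q),(U,(M,B),Y,D),(V,(X,K,R)));
Naming internals by '(' encounter order: outermost '(' = _0, next = _1, ...
Query node: X
Path from root: _0 -> _4 -> _5 -> X
Depth of X: 3 (number of edges from root)

Answer: 3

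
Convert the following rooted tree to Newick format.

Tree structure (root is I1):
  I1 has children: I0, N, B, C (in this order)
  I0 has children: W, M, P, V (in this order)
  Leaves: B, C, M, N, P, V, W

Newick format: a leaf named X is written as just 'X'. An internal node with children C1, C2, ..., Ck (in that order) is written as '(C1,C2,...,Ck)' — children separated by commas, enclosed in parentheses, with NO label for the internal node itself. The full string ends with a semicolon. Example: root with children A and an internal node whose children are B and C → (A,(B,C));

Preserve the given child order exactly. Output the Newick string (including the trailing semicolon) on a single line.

Answer: ((W,M,P,V),N,B,C);

Derivation:
internal I1 with children ['I0', 'N', 'B', 'C']
  internal I0 with children ['W', 'M', 'P', 'V']
    leaf 'W' → 'W'
    leaf 'M' → 'M'
    leaf 'P' → 'P'
    leaf 'V' → 'V'
  → '(W,M,P,V)'
  leaf 'N' → 'N'
  leaf 'B' → 'B'
  leaf 'C' → 'C'
→ '((W,M,P,V),N,B,C)'
Final: ((W,M,P,V),N,B,C);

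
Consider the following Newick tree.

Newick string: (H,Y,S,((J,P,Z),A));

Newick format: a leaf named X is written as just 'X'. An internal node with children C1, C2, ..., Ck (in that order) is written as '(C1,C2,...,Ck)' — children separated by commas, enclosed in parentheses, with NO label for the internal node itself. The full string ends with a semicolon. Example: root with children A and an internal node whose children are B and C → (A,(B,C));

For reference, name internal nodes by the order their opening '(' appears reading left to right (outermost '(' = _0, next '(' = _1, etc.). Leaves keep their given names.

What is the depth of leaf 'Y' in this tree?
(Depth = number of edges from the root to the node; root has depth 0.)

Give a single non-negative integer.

Newick: (H,Y,S,((J,P,Z),A));
Naming internals by '(' encounter order: outermost '(' = _0, next = _1, ...
Query node: Y
Path from root: _0 -> Y
Depth of Y: 1 (number of edges from root)

Answer: 1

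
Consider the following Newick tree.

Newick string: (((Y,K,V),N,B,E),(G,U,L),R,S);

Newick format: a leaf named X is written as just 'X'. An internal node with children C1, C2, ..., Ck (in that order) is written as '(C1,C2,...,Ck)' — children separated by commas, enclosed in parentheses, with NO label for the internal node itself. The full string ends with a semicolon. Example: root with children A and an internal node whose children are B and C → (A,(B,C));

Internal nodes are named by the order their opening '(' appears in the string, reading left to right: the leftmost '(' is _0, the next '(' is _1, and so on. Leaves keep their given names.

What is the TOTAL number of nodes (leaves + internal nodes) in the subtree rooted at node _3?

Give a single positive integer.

Newick: (((Y,K,V),N,B,E),(G,U,L),R,S);
Locate _3: it is the '(' at position 17 (the 4th '(' reading left to right).
Query: subtree rooted at _3
_3: subtree_size = 1 + 3
  G: subtree_size = 1 + 0
  U: subtree_size = 1 + 0
  L: subtree_size = 1 + 0
Total subtree size of _3: 4

Answer: 4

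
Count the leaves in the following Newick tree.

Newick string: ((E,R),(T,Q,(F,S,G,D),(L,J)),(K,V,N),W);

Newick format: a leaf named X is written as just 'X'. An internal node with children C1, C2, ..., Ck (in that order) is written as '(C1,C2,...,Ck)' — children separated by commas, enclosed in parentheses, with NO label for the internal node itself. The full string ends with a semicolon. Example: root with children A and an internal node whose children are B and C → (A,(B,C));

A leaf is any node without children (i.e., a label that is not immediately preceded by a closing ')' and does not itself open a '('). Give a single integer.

Newick: ((E,R),(T,Q,(F,S,G,D),(L,J)),(K,V,N),W);
Scan left-to-right; a leaf is any maximal label run not followed by '(':
  pos 2: leaf 'E' → count = 1
  pos 4: leaf 'R' → count = 2
  pos 8: leaf 'T' → count = 3
  pos 10: leaf 'Q' → count = 4
  pos 13: leaf 'F' → count = 5
  pos 15: leaf 'S' → count = 6
  pos 17: leaf 'G' → count = 7
  pos 19: leaf 'D' → count = 8
  pos 23: leaf 'L' → count = 9
  pos 25: leaf 'J' → count = 10
  pos 30: leaf 'K' → count = 11
  pos 32: leaf 'V' → count = 12
  pos 34: leaf 'N' → count = 13
  pos 37: leaf 'W' → count = 14
Total leaves: 14

Answer: 14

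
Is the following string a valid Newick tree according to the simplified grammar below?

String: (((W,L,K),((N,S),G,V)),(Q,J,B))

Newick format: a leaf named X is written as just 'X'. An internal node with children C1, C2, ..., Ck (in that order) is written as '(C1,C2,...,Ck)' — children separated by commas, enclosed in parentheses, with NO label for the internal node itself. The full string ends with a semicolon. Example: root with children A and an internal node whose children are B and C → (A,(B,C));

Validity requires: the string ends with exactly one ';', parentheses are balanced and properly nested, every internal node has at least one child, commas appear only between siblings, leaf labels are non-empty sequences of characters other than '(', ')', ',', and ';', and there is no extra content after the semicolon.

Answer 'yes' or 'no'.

Input: (((W,L,K),((N,S),G,V)),(Q,J,B))
Paren balance: 6 '(' vs 6 ')' OK
Ends with single ';': False
Full parse: FAILS (must end with ;)
Valid: False

Answer: no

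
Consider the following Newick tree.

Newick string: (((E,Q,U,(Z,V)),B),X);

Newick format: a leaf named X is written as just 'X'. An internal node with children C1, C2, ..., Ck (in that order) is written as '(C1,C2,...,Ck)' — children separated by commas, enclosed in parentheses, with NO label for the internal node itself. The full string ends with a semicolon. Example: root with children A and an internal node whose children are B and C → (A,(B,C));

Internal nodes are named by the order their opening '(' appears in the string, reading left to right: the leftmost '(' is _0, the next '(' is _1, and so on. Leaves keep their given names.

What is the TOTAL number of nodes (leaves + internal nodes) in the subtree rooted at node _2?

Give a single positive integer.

Answer: 7

Derivation:
Newick: (((E,Q,U,(Z,V)),B),X);
Locate _2: it is the '(' at position 2 (the 3rd '(' reading left to right).
Query: subtree rooted at _2
_2: subtree_size = 1 + 6
  E: subtree_size = 1 + 0
  Q: subtree_size = 1 + 0
  U: subtree_size = 1 + 0
  _3: subtree_size = 1 + 2
    Z: subtree_size = 1 + 0
    V: subtree_size = 1 + 0
Total subtree size of _2: 7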